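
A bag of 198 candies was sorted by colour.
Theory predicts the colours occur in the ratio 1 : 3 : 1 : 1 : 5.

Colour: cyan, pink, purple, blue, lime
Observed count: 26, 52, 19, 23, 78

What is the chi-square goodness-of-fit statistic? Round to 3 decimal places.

Ratio total = 11. Expected counts: 198×1/11 = 18, 198×3/11 = 54, 198×1/11 = 18, 198×1/11 = 18, 198×5/11 = 90.
χ² = (26−18)²/18 + (52−54)²/54 + (19−18)²/18 + (23−18)²/18 + (78−90)²/90
   = 3.5556 + 0.0741 + 0.0556 + 1.3889 + 1.6000
Sum = 6.674

6.674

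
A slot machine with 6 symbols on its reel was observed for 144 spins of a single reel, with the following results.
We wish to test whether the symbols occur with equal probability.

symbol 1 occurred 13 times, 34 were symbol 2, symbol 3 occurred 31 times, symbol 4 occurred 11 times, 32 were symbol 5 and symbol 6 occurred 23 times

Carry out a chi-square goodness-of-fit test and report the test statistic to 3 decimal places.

21.000

Under H₀ each category has probability 1/6, so each expected count is 144/6 = 24.
symbol 1: (13 − 24)²/24 = 121/24 = 5.0417
symbol 2: (34 − 24)²/24 = 100/24 = 4.1667
symbol 3: (31 − 24)²/24 = 49/24 = 2.0417
symbol 4: (11 − 24)²/24 = 169/24 = 7.0417
symbol 5: (32 − 24)²/24 = 64/24 = 2.6667
symbol 6: (23 − 24)²/24 = 1/24 = 0.0417
Sum = 21.000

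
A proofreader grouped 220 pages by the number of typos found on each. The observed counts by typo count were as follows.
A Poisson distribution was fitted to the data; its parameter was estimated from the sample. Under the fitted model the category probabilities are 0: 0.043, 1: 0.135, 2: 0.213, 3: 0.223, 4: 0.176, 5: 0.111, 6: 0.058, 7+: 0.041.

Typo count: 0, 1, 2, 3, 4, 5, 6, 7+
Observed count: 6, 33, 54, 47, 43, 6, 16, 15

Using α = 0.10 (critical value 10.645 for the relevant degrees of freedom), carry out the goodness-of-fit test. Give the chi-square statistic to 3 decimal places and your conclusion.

Expected counts E_i = n·p_i: 220×0.043 = 9.46, 220×0.135 = 29.7, 220×0.213 = 46.86, 220×0.223 = 49.06, 220×0.176 = 38.72, 220×0.111 = 24.42, 220×0.058 = 12.76, 220×0.041 = 9.02.
χ² = (6−9.46)²/9.46 + (33−29.7)²/29.7 + (54−46.86)²/46.86 + (47−49.06)²/49.06 + (43−38.72)²/38.72 + (6−24.42)²/24.42 + (16−12.76)²/12.76 + (15−9.02)²/9.02
   = 1.2655 + 0.3667 + 1.0879 + 0.0865 + 0.4731 + 13.8942 + 0.8227 + 3.9646
Sum = 21.961
df = 6. Since 21.961 > 10.645, we reject H₀.

21.961; reject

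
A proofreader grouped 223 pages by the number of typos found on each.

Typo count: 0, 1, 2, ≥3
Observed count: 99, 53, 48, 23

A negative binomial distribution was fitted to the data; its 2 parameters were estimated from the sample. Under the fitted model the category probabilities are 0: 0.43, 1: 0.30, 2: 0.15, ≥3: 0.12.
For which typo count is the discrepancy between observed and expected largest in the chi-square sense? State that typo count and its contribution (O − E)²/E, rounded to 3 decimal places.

Expected counts E_i = n·p_i: 223×0.43 = 95.89, 223×0.30 = 66.9, 223×0.15 = 33.45, 223×0.12 = 26.76.
0: (99 − 95.89)²/95.89 = 9.6721/95.89 = 0.1009
1: (53 − 66.9)²/66.9 = 193.21/66.9 = 2.8880
2: (48 − 33.45)²/33.45 = 211.7025/33.45 = 6.3289
≥3: (23 − 26.76)²/26.76 = 14.1376/26.76 = 0.5283
The largest term is for 2: 6.329.

2, 6.329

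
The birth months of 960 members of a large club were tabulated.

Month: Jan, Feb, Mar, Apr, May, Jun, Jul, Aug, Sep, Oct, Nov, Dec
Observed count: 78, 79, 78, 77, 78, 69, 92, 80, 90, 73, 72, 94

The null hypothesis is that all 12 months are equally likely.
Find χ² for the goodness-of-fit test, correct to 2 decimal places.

8.70

Under H₀ each category has probability 1/12, so each expected count is 960/12 = 80.
χ² = (78−80)²/80 + (79−80)²/80 + (78−80)²/80 + (77−80)²/80 + (78−80)²/80 + (69−80)²/80 + (92−80)²/80 + (80−80)²/80 + (90−80)²/80 + (73−80)²/80 + (72−80)²/80 + (94−80)²/80
   = 0.050 + 0.013 + 0.050 + 0.113 + 0.050 + 1.513 + 1.800 + 0.000 + 1.250 + 0.613 + 0.800 + 2.450
Sum = 8.70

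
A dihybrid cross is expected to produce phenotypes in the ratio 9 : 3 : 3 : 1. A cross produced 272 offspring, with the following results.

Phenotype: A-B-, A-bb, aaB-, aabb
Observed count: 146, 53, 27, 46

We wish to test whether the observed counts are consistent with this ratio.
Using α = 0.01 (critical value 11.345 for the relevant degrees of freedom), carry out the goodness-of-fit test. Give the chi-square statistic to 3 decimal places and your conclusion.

Ratio total = 16. Expected counts: 272×9/16 = 153, 272×3/16 = 51, 272×3/16 = 51, 272×1/16 = 17.
cat         O        E   (O−E)²/E
A-B-      146      153     0.3203
A-bb       53       51     0.0784
aaB-       27       51    11.2941
aabb       46       17    49.4706
Sum = 61.163
df = 3. Since 61.163 > 11.345, we reject H₀.

61.163; reject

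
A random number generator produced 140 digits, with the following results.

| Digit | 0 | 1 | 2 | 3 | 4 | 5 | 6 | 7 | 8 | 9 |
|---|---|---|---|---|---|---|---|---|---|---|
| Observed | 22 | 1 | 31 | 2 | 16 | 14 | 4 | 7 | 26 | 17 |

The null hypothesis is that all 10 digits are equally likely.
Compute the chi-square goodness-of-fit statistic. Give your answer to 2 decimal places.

69.43

Under H₀ each category has probability 1/10, so each expected count is 140/10 = 14.
cat         O        E   (O−E)²/E
0          22       14      4.571
1           1       14     12.071
2          31       14     20.643
3           2       14     10.286
4          16       14      0.286
5          14       14      0.000
6           4       14      7.143
7           7       14      3.500
8          26       14     10.286
9          17       14      0.643
Sum = 69.43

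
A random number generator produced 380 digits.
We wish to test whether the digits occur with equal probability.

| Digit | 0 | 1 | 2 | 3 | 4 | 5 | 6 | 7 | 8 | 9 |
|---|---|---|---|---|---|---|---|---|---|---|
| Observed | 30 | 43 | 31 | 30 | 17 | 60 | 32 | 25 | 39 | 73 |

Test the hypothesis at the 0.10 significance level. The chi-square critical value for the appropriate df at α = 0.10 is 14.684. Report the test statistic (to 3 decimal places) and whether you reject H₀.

67.316; reject

Expected count for each of the 10 categories: 380/10 = 38.
0: (30 − 38)²/38 = 64/38 = 1.6842
1: (43 − 38)²/38 = 25/38 = 0.6579
2: (31 − 38)²/38 = 49/38 = 1.2895
3: (30 − 38)²/38 = 64/38 = 1.6842
4: (17 − 38)²/38 = 441/38 = 11.6053
5: (60 − 38)²/38 = 484/38 = 12.7368
6: (32 − 38)²/38 = 36/38 = 0.9474
7: (25 − 38)²/38 = 169/38 = 4.4474
8: (39 − 38)²/38 = 1/38 = 0.0263
9: (73 − 38)²/38 = 1225/38 = 32.2368
Sum = 67.316
df = 9. Since 67.316 > 14.684, we reject H₀.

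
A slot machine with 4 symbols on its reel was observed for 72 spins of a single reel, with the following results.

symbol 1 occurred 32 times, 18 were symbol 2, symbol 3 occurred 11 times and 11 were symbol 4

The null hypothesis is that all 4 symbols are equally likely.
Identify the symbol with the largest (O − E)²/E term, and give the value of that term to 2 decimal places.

Under H₀ each category has probability 1/4, so each expected count is 72/4 = 18.
χ² = (32−18)²/18 + (18−18)²/18 + (11−18)²/18 + (11−18)²/18
   = 10.889 + 0.000 + 2.722 + 2.722
The largest term is for symbol 1: 10.89.

symbol 1, 10.89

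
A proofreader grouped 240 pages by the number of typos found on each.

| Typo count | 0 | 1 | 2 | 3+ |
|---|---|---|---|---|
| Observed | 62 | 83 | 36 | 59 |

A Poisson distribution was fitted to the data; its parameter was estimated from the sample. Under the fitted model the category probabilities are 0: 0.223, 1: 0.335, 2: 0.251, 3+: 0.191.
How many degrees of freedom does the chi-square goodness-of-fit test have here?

There are k = 4 categories and 1 parameter estimated from the data, so df = 4 − 1 − 1 = 2.

2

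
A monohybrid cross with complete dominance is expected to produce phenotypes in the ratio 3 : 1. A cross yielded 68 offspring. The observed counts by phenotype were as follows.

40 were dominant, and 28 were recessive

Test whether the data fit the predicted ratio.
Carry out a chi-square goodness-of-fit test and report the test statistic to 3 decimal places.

9.490

Ratio total = 4. Expected counts: 68×3/4 = 51, 68×1/4 = 17.
cat            O        E   (O−E)²/E
dominant      40       51     2.3725
recessive     28       17     7.1176
Sum = 9.490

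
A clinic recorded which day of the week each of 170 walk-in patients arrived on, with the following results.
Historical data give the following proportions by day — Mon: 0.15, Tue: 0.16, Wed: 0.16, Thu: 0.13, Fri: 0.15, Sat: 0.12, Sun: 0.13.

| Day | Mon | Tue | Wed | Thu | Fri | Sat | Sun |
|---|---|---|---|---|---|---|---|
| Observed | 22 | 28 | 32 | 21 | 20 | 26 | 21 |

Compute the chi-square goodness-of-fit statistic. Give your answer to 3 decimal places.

Expected counts E_i = n·p_i: 170×0.15 = 25.5, 170×0.16 = 27.2, 170×0.16 = 27.2, 170×0.13 = 22.1, 170×0.15 = 25.5, 170×0.12 = 20.4, 170×0.13 = 22.1.
Mon: (22 − 25.5)²/25.5 = 12.25/25.5 = 0.4804
Tue: (28 − 27.2)²/27.2 = 0.64/27.2 = 0.0235
Wed: (32 − 27.2)²/27.2 = 23.04/27.2 = 0.8471
Thu: (21 − 22.1)²/22.1 = 1.21/22.1 = 0.0548
Fri: (20 − 25.5)²/25.5 = 30.25/25.5 = 1.1863
Sat: (26 − 20.4)²/20.4 = 31.36/20.4 = 1.5373
Sun: (21 − 22.1)²/22.1 = 1.21/22.1 = 0.0548
Sum = 4.184

4.184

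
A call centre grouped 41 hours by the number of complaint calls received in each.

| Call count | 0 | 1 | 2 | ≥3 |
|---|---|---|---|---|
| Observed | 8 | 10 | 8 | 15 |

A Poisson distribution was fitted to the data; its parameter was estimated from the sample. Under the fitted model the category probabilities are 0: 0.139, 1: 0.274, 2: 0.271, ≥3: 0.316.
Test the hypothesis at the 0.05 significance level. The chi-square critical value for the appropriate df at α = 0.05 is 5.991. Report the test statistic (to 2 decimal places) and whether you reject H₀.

2.26; do not reject

Expected counts E_i = n·p_i: 41×0.139 = 5.699, 41×0.274 = 11.234, 41×0.271 = 11.111, 41×0.316 = 12.956.
0: (8 − 5.699)²/5.699 = 5.294601/5.699 = 0.929
1: (10 − 11.234)²/11.234 = 1.522756/11.234 = 0.136
2: (8 − 11.111)²/11.111 = 9.678321/11.111 = 0.871
≥3: (15 − 12.956)²/12.956 = 4.177936/12.956 = 0.322
Sum = 2.26
df = 2. Since 2.26 < 5.991, we do not reject H₀.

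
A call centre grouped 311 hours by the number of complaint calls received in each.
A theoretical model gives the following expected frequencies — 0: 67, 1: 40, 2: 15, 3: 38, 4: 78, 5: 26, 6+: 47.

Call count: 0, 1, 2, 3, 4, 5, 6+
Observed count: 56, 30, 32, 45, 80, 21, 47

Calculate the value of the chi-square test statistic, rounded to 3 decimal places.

25.875

χ² = (56−67)²/67 + (30−40)²/40 + (32−15)²/15 + (45−38)²/38 + (80−78)²/78 + (21−26)²/26 + (47−47)²/47
   = 1.8060 + 2.5000 + 19.2667 + 1.2895 + 0.0513 + 0.9615 + 0.0000
Sum = 25.875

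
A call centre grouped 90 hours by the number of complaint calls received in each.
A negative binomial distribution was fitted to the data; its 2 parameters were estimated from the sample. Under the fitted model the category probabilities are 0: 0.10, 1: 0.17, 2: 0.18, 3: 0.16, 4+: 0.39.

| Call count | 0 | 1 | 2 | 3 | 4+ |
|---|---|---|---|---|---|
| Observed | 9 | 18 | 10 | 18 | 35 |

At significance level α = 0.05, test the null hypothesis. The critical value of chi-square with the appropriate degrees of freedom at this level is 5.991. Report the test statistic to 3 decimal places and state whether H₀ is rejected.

3.750; do not reject

Expected counts E_i = n·p_i: 90×0.10 = 9, 90×0.17 = 15.3, 90×0.18 = 16.2, 90×0.16 = 14.4, 90×0.39 = 35.1.
cat         O        E   (O−E)²/E
0           9        9     0.0000
1          18     15.3     0.4765
2          10     16.2     2.3728
3          18     14.4     0.9000
4+         35     35.1     0.0003
Sum = 3.750
df = 2. Since 3.750 < 5.991, we do not reject H₀.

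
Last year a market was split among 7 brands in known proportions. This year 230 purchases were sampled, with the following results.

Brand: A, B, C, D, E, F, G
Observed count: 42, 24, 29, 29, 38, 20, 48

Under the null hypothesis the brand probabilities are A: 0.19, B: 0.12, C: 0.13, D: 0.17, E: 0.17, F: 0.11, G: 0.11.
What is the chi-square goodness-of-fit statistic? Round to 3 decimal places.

24.680

Expected counts E_i = n·p_i: 230×0.19 = 43.7, 230×0.12 = 27.6, 230×0.13 = 29.9, 230×0.17 = 39.1, 230×0.17 = 39.1, 230×0.11 = 25.3, 230×0.11 = 25.3.
cat         O        E   (O−E)²/E
A          42     43.7     0.0661
B          24     27.6     0.4696
C          29     29.9     0.0271
D          29     39.1     2.6090
E          38     39.1     0.0309
F          20     25.3     1.1103
G          48     25.3    20.3672
Sum = 24.680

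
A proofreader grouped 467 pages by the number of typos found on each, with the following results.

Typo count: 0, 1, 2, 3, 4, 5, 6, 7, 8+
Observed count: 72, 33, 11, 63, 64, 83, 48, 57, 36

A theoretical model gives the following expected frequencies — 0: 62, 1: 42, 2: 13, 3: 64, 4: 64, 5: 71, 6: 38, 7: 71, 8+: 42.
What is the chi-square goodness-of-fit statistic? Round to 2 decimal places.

χ² = (72−62)²/62 + (33−42)²/42 + (11−13)²/13 + (63−64)²/64 + (64−64)²/64 + (83−71)²/71 + (48−38)²/38 + (57−71)²/71 + (36−42)²/42
   = 1.613 + 1.929 + 0.308 + 0.016 + 0.000 + 2.028 + 2.632 + 2.761 + 0.857
Sum = 12.14

12.14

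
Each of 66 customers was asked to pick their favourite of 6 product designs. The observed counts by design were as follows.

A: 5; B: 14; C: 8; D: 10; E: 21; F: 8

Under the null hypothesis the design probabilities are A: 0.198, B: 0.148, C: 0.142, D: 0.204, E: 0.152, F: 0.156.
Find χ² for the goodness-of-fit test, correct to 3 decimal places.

20.410

Expected counts E_i = n·p_i: 66×0.198 = 13.068, 66×0.148 = 9.768, 66×0.142 = 9.372, 66×0.204 = 13.464, 66×0.152 = 10.032, 66×0.156 = 10.296.
χ² = (5−13.068)²/13.068 + (14−9.768)²/9.768 + (8−9.372)²/9.372 + (10−13.464)²/13.464 + (21−10.032)²/10.032 + (8−10.296)²/10.296
   = 4.9811 + 1.8335 + 0.2009 + 0.8912 + 11.9913 + 0.5120
Sum = 20.410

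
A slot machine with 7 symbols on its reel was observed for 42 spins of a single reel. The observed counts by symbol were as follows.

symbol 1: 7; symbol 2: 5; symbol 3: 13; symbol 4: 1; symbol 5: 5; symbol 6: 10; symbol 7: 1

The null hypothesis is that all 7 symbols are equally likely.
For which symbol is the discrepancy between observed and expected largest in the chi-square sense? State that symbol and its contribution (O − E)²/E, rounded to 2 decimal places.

symbol 3, 8.17

Expected count for each of the 7 categories: 42/7 = 6.
χ² = (7−6)²/6 + (5−6)²/6 + (13−6)²/6 + (1−6)²/6 + (5−6)²/6 + (10−6)²/6 + (1−6)²/6
   = 0.167 + 0.167 + 8.167 + 4.167 + 0.167 + 2.667 + 4.167
The largest term is for symbol 3: 8.17.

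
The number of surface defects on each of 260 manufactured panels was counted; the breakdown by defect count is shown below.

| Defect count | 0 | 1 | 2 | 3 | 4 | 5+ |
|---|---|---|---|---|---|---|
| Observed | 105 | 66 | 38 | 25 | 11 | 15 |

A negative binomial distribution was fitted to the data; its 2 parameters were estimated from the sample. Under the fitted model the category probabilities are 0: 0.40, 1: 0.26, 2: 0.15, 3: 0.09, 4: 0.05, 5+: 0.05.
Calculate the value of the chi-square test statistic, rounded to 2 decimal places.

0.80

Expected counts E_i = n·p_i: 260×0.40 = 104, 260×0.26 = 67.6, 260×0.15 = 39, 260×0.09 = 23.4, 260×0.05 = 13, 260×0.05 = 13.
cat         O        E   (O−E)²/E
0         105      104      0.010
1          66     67.6      0.038
2          38       39      0.026
3          25     23.4      0.109
4          11       13      0.308
5+         15       13      0.308
Sum = 0.80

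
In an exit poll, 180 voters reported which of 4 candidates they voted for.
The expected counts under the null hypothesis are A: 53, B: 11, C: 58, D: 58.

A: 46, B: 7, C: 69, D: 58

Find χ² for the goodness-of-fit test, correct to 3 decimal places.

4.465

A: (46 − 53)²/53 = 49/53 = 0.9245
B: (7 − 11)²/11 = 16/11 = 1.4545
C: (69 − 58)²/58 = 121/58 = 2.0862
D: (58 − 58)²/58 = 0/58 = 0.0000
Sum = 4.465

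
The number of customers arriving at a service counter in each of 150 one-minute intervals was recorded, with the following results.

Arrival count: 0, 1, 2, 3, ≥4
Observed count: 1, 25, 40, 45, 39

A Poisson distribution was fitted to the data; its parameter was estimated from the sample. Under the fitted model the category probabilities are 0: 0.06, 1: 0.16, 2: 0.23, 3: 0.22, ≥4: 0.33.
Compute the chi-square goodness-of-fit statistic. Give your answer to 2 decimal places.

14.62

Expected counts E_i = n·p_i: 150×0.06 = 9, 150×0.16 = 24, 150×0.23 = 34.5, 150×0.22 = 33, 150×0.33 = 49.5.
cat         O        E   (O−E)²/E
0           1        9      7.111
1          25       24      0.042
2          40     34.5      0.877
3          45       33      4.364
≥4         39     49.5      2.227
Sum = 14.62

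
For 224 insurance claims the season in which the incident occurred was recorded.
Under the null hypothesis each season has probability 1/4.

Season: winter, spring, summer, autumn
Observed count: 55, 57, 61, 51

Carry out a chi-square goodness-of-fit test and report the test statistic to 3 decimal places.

Under H₀ each category has probability 1/4, so each expected count is 224/4 = 56.
winter: (55 − 56)²/56 = 1/56 = 0.0179
spring: (57 − 56)²/56 = 1/56 = 0.0179
summer: (61 − 56)²/56 = 25/56 = 0.4464
autumn: (51 − 56)²/56 = 25/56 = 0.4464
Sum = 0.929

0.929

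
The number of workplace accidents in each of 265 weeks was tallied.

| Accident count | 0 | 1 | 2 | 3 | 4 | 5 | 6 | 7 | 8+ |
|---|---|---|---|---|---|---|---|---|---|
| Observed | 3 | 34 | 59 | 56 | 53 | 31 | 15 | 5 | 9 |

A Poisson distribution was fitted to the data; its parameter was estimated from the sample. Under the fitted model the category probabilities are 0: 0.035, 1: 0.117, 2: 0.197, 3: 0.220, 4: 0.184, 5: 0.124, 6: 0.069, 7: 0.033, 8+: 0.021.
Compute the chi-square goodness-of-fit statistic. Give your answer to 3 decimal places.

Expected counts E_i = n·p_i: 265×0.035 = 9.275, 265×0.117 = 31.005, 265×0.197 = 52.205, 265×0.220 = 58.3, 265×0.184 = 48.76, 265×0.124 = 32.86, 265×0.069 = 18.285, 265×0.033 = 8.745, 265×0.021 = 5.565.
cat         O        E   (O−E)²/E
0           3    9.275     4.2454
1          34   31.005     0.2893
2          59   52.205     0.8844
3          56     58.3     0.0907
4          53    48.76     0.3687
5          31    32.86     0.1053
6          15   18.285     0.5902
7           5    8.745     1.6038
8+          9    5.565     2.1203
Sum = 10.298

10.298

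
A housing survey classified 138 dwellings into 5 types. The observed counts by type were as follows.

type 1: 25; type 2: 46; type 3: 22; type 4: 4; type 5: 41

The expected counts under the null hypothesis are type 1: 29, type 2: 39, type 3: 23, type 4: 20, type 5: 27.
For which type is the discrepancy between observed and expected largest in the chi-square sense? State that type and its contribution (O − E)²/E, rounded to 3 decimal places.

type 1: (25 − 29)²/29 = 16/29 = 0.5517
type 2: (46 − 39)²/39 = 49/39 = 1.2564
type 3: (22 − 23)²/23 = 1/23 = 0.0435
type 4: (4 − 20)²/20 = 256/20 = 12.8000
type 5: (41 − 27)²/27 = 196/27 = 7.2593
The largest term is for type 4: 12.800.

type 4, 12.800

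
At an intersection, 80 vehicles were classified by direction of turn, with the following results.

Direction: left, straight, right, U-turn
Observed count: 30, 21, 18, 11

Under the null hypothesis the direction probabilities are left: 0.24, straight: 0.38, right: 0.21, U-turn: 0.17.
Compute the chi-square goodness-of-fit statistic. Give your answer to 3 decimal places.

9.564

Expected counts E_i = n·p_i: 80×0.24 = 19.2, 80×0.38 = 30.4, 80×0.21 = 16.8, 80×0.17 = 13.6.
cat           O        E   (O−E)²/E
left         30     19.2     6.0750
straight     21     30.4     2.9066
right        18     16.8     0.0857
U-turn       11     13.6     0.4971
Sum = 9.564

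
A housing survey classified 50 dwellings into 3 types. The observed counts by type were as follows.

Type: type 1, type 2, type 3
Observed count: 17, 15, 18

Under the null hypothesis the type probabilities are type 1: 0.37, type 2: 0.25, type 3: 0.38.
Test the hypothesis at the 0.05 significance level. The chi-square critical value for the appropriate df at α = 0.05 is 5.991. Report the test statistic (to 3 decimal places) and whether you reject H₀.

0.674; do not reject

Expected counts E_i = n·p_i: 50×0.37 = 18.5, 50×0.25 = 12.5, 50×0.38 = 19.
type 1: (17 − 18.5)²/18.5 = 2.25/18.5 = 0.1216
type 2: (15 − 12.5)²/12.5 = 6.25/12.5 = 0.5000
type 3: (18 − 19)²/19 = 1/19 = 0.0526
Sum = 0.674
df = 2. Since 0.674 < 5.991, we do not reject H₀.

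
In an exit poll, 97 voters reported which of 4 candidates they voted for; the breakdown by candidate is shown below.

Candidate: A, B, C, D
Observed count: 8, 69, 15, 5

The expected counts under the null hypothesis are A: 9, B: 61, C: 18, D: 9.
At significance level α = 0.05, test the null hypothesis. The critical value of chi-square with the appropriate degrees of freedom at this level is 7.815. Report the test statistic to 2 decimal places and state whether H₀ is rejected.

3.44; do not reject

cat         O        E   (O−E)²/E
A           8        9      0.111
B          69       61      1.049
C          15       18      0.500
D           5        9      1.778
Sum = 3.44
df = 3. Since 3.44 < 7.815, we do not reject H₀.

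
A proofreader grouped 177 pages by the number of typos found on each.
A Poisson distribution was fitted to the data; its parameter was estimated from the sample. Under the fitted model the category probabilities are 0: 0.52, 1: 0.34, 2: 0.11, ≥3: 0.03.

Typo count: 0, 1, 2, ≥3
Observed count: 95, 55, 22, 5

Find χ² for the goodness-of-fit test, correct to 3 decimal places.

Expected counts E_i = n·p_i: 177×0.52 = 92.04, 177×0.34 = 60.18, 177×0.11 = 19.47, 177×0.03 = 5.31.
cat         O        E   (O−E)²/E
0          95    92.04     0.0952
1          55    60.18     0.4459
2          22    19.47     0.3288
≥3          5     5.31     0.0181
Sum = 0.888

0.888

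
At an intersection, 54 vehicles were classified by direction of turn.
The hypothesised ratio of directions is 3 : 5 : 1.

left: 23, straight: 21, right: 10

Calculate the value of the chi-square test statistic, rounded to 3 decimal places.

6.756

Ratio total = 9. Expected counts: 54×3/9 = 18, 54×5/9 = 30, 54×1/9 = 6.
cat           O        E   (O−E)²/E
left         23       18     1.3889
straight     21       30     2.7000
right        10        6     2.6667
Sum = 6.756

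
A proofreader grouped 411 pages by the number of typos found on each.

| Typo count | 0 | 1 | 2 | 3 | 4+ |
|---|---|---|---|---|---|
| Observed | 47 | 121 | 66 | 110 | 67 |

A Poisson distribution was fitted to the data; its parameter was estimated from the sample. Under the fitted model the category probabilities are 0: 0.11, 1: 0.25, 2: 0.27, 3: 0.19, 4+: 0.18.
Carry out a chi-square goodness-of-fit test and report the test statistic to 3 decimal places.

Expected counts E_i = n·p_i: 411×0.11 = 45.21, 411×0.25 = 102.75, 411×0.27 = 110.97, 411×0.19 = 78.09, 411×0.18 = 73.98.
0: (47 − 45.21)²/45.21 = 3.2041/45.21 = 0.0709
1: (121 − 102.75)²/102.75 = 333.0625/102.75 = 3.2415
2: (66 − 110.97)²/110.97 = 2022.3009/110.97 = 18.2239
3: (110 − 78.09)²/78.09 = 1018.2481/78.09 = 13.0394
4+: (67 − 73.98)²/73.98 = 48.7204/73.98 = 0.6586
Sum = 35.234

35.234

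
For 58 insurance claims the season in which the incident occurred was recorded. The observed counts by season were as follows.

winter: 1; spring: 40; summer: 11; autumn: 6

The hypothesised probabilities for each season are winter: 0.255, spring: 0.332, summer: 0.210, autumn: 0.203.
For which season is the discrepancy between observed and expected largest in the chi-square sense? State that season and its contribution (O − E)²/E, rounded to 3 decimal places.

Expected counts E_i = n·p_i: 58×0.255 = 14.79, 58×0.332 = 19.256, 58×0.210 = 12.18, 58×0.203 = 11.774.
cat         O        E   (O−E)²/E
winter      1    14.79    12.8576
spring     40   19.256    22.3470
summer     11    12.18     0.1143
autumn      6   11.774     2.8316
The largest term is for spring: 22.347.

spring, 22.347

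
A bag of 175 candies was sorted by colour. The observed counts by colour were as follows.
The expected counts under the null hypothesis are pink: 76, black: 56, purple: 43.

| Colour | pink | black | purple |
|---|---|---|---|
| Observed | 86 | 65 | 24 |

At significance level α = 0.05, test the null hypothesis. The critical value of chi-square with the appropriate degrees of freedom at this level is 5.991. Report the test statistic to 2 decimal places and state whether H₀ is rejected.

χ² = (86−76)²/76 + (65−56)²/56 + (24−43)²/43
   = 1.316 + 1.446 + 8.395
Sum = 11.16
df = 2. Since 11.16 > 5.991, we reject H₀.

11.16; reject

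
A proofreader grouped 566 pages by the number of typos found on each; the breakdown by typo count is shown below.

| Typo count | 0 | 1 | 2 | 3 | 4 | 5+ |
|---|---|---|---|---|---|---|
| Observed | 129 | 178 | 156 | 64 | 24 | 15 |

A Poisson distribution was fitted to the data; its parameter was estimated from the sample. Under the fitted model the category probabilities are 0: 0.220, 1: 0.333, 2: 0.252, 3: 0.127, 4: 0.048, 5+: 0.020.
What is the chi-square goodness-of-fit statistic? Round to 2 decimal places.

Expected counts E_i = n·p_i: 566×0.220 = 124.52, 566×0.333 = 188.478, 566×0.252 = 142.632, 566×0.127 = 71.882, 566×0.048 = 27.168, 566×0.020 = 11.32.
χ² = (129−124.52)²/124.52 + (178−188.478)²/188.478 + (156−142.632)²/142.632 + (64−71.882)²/71.882 + (24−27.168)²/27.168 + (15−11.32)²/11.32
   = 0.161 + 0.583 + 1.253 + 0.864 + 0.369 + 1.196
Sum = 4.43

4.43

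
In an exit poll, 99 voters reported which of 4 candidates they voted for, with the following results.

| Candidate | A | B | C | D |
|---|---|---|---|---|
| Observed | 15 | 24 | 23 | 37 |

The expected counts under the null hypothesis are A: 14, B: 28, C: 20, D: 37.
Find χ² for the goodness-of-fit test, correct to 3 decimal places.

χ² = (15−14)²/14 + (24−28)²/28 + (23−20)²/20 + (37−37)²/37
   = 0.0714 + 0.5714 + 0.4500 + 0.0000
Sum = 1.093

1.093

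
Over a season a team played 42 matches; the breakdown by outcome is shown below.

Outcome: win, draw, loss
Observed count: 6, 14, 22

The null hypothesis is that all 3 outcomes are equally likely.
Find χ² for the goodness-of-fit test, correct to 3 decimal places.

Under H₀ each category has probability 1/3, so each expected count is 42/3 = 14.
win: (6 − 14)²/14 = 64/14 = 4.5714
draw: (14 − 14)²/14 = 0/14 = 0.0000
loss: (22 − 14)²/14 = 64/14 = 4.5714
Sum = 9.143

9.143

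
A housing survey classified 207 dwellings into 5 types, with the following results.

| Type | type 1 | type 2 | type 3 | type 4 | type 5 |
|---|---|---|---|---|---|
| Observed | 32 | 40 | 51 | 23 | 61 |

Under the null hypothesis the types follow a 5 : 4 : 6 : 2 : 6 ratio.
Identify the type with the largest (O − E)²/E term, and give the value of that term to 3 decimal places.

type 1, 3.756

Ratio total = 23. Expected counts: 207×5/23 = 45, 207×4/23 = 36, 207×6/23 = 54, 207×2/23 = 18, 207×6/23 = 54.
cat         O        E   (O−E)²/E
type 1     32       45     3.7556
type 2     40       36     0.4444
type 3     51       54     0.1667
type 4     23       18     1.3889
type 5     61       54     0.9074
The largest term is for type 1: 3.756.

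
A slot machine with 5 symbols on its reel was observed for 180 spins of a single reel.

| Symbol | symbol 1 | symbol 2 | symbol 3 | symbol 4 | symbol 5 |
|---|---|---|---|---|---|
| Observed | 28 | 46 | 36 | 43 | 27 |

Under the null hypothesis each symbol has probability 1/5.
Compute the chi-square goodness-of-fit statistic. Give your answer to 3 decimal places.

8.167

Expected count for each of the 5 categories: 180/5 = 36.
cat           O        E   (O−E)²/E
symbol 1     28       36     1.7778
symbol 2     46       36     2.7778
symbol 3     36       36     0.0000
symbol 4     43       36     1.3611
symbol 5     27       36     2.2500
Sum = 8.167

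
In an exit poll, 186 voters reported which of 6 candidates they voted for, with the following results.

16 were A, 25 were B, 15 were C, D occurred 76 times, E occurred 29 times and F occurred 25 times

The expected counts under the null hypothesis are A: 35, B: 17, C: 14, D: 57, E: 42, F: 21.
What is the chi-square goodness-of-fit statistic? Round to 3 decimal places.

A: (16 − 35)²/35 = 361/35 = 10.3143
B: (25 − 17)²/17 = 64/17 = 3.7647
C: (15 − 14)²/14 = 1/14 = 0.0714
D: (76 − 57)²/57 = 361/57 = 6.3333
E: (29 − 42)²/42 = 169/42 = 4.0238
F: (25 − 21)²/21 = 16/21 = 0.7619
Sum = 25.269

25.269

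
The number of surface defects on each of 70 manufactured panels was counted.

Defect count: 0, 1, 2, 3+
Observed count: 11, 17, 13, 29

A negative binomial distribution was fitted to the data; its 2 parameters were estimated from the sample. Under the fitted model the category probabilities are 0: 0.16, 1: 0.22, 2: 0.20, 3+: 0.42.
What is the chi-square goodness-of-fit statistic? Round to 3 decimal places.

Expected counts E_i = n·p_i: 70×0.16 = 11.2, 70×0.22 = 15.4, 70×0.20 = 14, 70×0.42 = 29.4.
cat         O        E   (O−E)²/E
0          11     11.2     0.0036
1          17     15.4     0.1662
2          13       14     0.0714
3+         29     29.4     0.0054
Sum = 0.247

0.247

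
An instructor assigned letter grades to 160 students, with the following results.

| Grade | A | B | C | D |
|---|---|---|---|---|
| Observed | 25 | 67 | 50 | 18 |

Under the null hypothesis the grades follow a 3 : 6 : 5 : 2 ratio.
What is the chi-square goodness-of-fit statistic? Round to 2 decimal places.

Ratio total = 16. Expected counts: 160×3/16 = 30, 160×6/16 = 60, 160×5/16 = 50, 160×2/16 = 20.
χ² = (25−30)²/30 + (67−60)²/60 + (50−50)²/50 + (18−20)²/20
   = 0.833 + 0.817 + 0.000 + 0.200
Sum = 1.85

1.85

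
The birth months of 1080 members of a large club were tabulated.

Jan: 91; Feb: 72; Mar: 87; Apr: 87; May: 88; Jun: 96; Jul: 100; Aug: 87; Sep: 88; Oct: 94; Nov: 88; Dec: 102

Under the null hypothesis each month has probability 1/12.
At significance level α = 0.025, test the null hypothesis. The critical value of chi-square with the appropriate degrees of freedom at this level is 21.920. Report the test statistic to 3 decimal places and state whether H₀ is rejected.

7.333; do not reject

Under H₀ each category has probability 1/12, so each expected count is 1080/12 = 90.
Jan: (91 − 90)²/90 = 1/90 = 0.0111
Feb: (72 − 90)²/90 = 324/90 = 3.6000
Mar: (87 − 90)²/90 = 9/90 = 0.1000
Apr: (87 − 90)²/90 = 9/90 = 0.1000
May: (88 − 90)²/90 = 4/90 = 0.0444
Jun: (96 − 90)²/90 = 36/90 = 0.4000
Jul: (100 − 90)²/90 = 100/90 = 1.1111
Aug: (87 − 90)²/90 = 9/90 = 0.1000
Sep: (88 − 90)²/90 = 4/90 = 0.0444
Oct: (94 − 90)²/90 = 16/90 = 0.1778
Nov: (88 − 90)²/90 = 4/90 = 0.0444
Dec: (102 − 90)²/90 = 144/90 = 1.6000
Sum = 7.333
df = 11. Since 7.333 < 21.920, we do not reject H₀.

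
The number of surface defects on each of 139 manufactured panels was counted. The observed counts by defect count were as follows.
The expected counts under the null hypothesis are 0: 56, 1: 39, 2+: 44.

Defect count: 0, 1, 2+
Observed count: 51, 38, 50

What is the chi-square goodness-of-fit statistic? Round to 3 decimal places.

1.290

cat         O        E   (O−E)²/E
0          51       56     0.4464
1          38       39     0.0256
2+         50       44     0.8182
Sum = 1.290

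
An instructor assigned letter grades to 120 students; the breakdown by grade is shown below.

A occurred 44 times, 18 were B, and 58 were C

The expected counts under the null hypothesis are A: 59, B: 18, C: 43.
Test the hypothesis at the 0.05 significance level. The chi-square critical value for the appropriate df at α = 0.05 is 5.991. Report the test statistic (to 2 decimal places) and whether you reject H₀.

9.05; reject

χ² = (44−59)²/59 + (18−18)²/18 + (58−43)²/43
   = 3.814 + 0.000 + 5.233
Sum = 9.05
df = 2. Since 9.05 > 5.991, we reject H₀.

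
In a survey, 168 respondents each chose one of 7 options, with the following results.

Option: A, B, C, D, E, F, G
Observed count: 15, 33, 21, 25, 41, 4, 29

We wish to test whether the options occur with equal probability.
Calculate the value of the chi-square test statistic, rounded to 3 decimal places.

Under H₀ each category has probability 1/7, so each expected count is 168/7 = 24.
cat         O        E   (O−E)²/E
A          15       24     3.3750
B          33       24     3.3750
C          21       24     0.3750
D          25       24     0.0417
E          41       24    12.0417
F           4       24    16.6667
G          29       24     1.0417
Sum = 36.917

36.917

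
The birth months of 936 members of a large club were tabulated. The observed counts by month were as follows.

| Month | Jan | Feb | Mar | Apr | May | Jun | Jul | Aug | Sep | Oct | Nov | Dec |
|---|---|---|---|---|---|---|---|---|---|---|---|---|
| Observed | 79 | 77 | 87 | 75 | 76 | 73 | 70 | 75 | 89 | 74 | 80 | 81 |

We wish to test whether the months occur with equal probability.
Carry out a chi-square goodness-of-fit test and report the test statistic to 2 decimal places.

Expected count for each of the 12 categories: 936/12 = 78.
χ² = (79−78)²/78 + (77−78)²/78 + (87−78)²/78 + (75−78)²/78 + (76−78)²/78 + (73−78)²/78 + (70−78)²/78 + (75−78)²/78 + (89−78)²/78 + (74−78)²/78 + (80−78)²/78 + (81−78)²/78
   = 0.013 + 0.013 + 1.038 + 0.115 + 0.051 + 0.321 + 0.821 + 0.115 + 1.551 + 0.205 + 0.051 + 0.115
Sum = 4.41

4.41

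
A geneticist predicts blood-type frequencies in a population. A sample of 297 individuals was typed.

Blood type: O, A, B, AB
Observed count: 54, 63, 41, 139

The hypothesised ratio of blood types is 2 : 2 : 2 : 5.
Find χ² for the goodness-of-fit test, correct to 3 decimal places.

4.748

Ratio total = 11. Expected counts: 297×2/11 = 54, 297×2/11 = 54, 297×2/11 = 54, 297×5/11 = 135.
cat         O        E   (O−E)²/E
O          54       54     0.0000
A          63       54     1.5000
B          41       54     3.1296
AB        139      135     0.1185
Sum = 4.748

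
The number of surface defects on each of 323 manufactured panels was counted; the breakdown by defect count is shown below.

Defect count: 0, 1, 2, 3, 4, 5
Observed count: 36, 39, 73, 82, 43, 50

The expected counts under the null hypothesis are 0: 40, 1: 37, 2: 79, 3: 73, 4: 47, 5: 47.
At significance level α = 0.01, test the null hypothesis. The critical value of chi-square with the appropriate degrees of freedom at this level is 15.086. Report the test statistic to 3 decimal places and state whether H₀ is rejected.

0: (36 − 40)²/40 = 16/40 = 0.4000
1: (39 − 37)²/37 = 4/37 = 0.1081
2: (73 − 79)²/79 = 36/79 = 0.4557
3: (82 − 73)²/73 = 81/73 = 1.1096
4: (43 − 47)²/47 = 16/47 = 0.3404
5: (50 − 47)²/47 = 9/47 = 0.1915
Sum = 2.605
df = 5. Since 2.605 < 15.086, we do not reject H₀.

2.605; do not reject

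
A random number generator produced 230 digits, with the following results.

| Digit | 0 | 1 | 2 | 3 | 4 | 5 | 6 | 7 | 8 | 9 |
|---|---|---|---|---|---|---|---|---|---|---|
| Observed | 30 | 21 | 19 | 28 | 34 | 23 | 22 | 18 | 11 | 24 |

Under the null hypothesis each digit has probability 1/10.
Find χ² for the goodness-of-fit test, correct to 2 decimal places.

16.78

Expected count for each of the 10 categories: 230/10 = 23.
cat         O        E   (O−E)²/E
0          30       23      2.130
1          21       23      0.174
2          19       23      0.696
3          28       23      1.087
4          34       23      5.261
5          23       23      0.000
6          22       23      0.043
7          18       23      1.087
8          11       23      6.261
9          24       23      0.043
Sum = 16.78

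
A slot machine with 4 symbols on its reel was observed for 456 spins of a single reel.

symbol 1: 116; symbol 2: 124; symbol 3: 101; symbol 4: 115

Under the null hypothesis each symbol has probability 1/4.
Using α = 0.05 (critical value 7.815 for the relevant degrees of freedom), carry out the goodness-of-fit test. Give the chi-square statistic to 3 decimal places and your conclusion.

Expected count for each of the 4 categories: 456/4 = 114.
symbol 1: (116 − 114)²/114 = 4/114 = 0.0351
symbol 2: (124 − 114)²/114 = 100/114 = 0.8772
symbol 3: (101 − 114)²/114 = 169/114 = 1.4825
symbol 4: (115 − 114)²/114 = 1/114 = 0.0088
Sum = 2.404
df = 3. Since 2.404 < 7.815, we do not reject H₀.

2.404; do not reject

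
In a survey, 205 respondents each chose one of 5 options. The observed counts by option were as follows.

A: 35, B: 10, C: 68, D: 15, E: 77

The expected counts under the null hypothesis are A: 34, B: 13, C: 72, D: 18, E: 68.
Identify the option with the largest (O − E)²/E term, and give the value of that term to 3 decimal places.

E, 1.191

cat         O        E   (O−E)²/E
A          35       34     0.0294
B          10       13     0.6923
C          68       72     0.2222
D          15       18     0.5000
E          77       68     1.1912
The largest term is for E: 1.191.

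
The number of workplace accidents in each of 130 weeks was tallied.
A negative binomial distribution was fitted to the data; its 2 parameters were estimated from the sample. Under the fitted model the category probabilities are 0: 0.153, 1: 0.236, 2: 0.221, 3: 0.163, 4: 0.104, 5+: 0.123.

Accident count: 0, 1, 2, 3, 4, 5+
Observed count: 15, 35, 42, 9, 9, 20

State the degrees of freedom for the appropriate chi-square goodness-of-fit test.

There are k = 6 categories and 2 parameters estimated from the data, so df = 6 − 1 − 2 = 3.

3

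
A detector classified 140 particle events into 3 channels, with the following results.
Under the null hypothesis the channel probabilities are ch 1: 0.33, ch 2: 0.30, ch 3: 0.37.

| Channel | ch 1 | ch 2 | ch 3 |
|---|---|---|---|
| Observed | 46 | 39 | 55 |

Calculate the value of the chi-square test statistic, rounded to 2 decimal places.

0.41

Expected counts E_i = n·p_i: 140×0.33 = 46.2, 140×0.30 = 42, 140×0.37 = 51.8.
cat         O        E   (O−E)²/E
ch 1       46     46.2      0.001
ch 2       39       42      0.214
ch 3       55     51.8      0.198
Sum = 0.41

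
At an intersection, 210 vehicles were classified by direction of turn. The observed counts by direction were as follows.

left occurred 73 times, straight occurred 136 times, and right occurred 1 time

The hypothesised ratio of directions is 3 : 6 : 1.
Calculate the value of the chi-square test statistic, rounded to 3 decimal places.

21.429

Ratio total = 10. Expected counts: 210×3/10 = 63, 210×6/10 = 126, 210×1/10 = 21.
χ² = (73−63)²/63 + (136−126)²/126 + (1−21)²/21
   = 1.5873 + 0.7937 + 19.0476
Sum = 21.429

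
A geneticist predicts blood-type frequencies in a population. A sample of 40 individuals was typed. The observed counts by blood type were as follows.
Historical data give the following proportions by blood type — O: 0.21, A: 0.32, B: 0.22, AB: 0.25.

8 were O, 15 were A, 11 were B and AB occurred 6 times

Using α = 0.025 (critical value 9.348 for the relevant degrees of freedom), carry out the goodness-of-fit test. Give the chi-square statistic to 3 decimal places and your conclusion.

Expected counts E_i = n·p_i: 40×0.21 = 8.4, 40×0.32 = 12.8, 40×0.22 = 8.8, 40×0.25 = 10.
O: (8 − 8.4)²/8.4 = 0.16/8.4 = 0.0190
A: (15 − 12.8)²/12.8 = 4.84/12.8 = 0.3781
B: (11 − 8.8)²/8.8 = 4.84/8.8 = 0.5500
AB: (6 − 10)²/10 = 16/10 = 1.6000
Sum = 2.547
df = 3. Since 2.547 < 9.348, we do not reject H₀.

2.547; do not reject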